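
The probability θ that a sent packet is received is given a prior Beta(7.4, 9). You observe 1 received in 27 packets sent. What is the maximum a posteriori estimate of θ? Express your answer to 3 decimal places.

Prior: Beta(7.4, 9).
Data: 1 success in 27 trials. The binomial likelihood contributes θ(1−θ)^26, so the posterior is Beta(7.4+1, 9+26) = Beta(8.4, 35).
For Beta(a, b) with a, b > 1 the mode is (a−1)/(a+b−2) = 7.4/41.4 ≈ 0.179.

θ̂_MAP = 0.179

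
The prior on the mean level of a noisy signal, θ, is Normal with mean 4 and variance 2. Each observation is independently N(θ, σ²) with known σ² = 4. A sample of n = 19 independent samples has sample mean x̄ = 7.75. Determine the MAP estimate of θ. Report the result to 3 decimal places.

θ̂_MAP = 7.393

n = 19, x̄ = 7.75.
For a Normal prior and Normal likelihood with known variance, the posterior is Normal; its mode equals its mean, the precision-weighted average.
Prior precision 1/σ₀² = 1/2 = 0.5; data precision n/σ² = 19/4 = 4.75.
θ̂ = (0.5·4 + 4.75·7.75) / (0.5 + 4.75) = 38.8125/5.25 = 207/28 ≈ 7.393.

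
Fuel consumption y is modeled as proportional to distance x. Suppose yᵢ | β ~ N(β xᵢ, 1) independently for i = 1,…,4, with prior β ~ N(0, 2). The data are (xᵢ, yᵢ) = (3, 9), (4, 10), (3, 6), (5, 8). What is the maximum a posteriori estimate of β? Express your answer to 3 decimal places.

β̂_MAP = 2.101

log p(β | y) = −Σ(yᵢ − βxᵢ)²/(2·1) − β²/(2·2) + const.
Setting the derivative to zero: Σxᵢ(yᵢ − βxᵢ)/1 − β/2 = 0, so β = Σxᵢyᵢ / (Σxᵢ² + σ²/τ²).
Σxᵢyᵢ = 3·9 + 4·10 + 3·6 + 5·8 = 125; Σxᵢ² = 59; σ²/τ² = 0.5.
β̂_MAP = 125 / (59 + 0.5) = 125/59.5 ≈ 2.101.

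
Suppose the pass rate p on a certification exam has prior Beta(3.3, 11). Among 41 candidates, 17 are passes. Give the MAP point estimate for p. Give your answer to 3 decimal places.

p̂_MAP = 0.362

Prior: Beta(3.3, 11).
Data: 17 successes in 41 trials. The binomial likelihood contributes p^17(1−p)^24, so the posterior is Beta(3.3+17, 11+24) = Beta(20.3, 35).
For Beta(a, b) with a, b > 1 the mode is (a−1)/(a+b−2) = 19.3/53.3 ≈ 0.362.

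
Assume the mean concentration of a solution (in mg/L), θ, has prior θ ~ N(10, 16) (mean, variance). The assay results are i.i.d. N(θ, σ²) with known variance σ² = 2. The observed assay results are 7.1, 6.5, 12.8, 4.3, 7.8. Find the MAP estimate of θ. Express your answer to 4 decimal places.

θ̂_MAP = 7.7561

n = 5; x̄ = (7.1 + 6.5 + 12.8 + 4.3 + 7.8)/5 = 38.5/5 = 7.7.
For a Normal prior and Normal likelihood with known variance, the posterior is Normal; its mode equals its mean, the precision-weighted average.
Prior precision 1/σ₀² = 1/16 = 0.0625; data precision n/σ² = 5/2 = 2.5.
θ̂ = (0.0625·10 + 2.5·7.7) / (0.0625 + 2.5) = 19.875/2.5625 = 318/41 ≈ 7.7561.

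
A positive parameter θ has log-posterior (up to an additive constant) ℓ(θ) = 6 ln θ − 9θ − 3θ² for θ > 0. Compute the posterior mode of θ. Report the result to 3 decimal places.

ℓ'(θ) = 6/θ − 9 − 6θ. Setting this to zero and multiplying by θ: 6θ² + 9θ − 6 = 0.
θ = (−9 + √(9² + 4·6·6)) / (2·6) = (−9 + √225) / 12 = (−9 + 15)/12 = 1/2.
ℓ''(θ) = −6/θ² − 6 < 0, confirming a maximum.

θ̂_MAP = 0.500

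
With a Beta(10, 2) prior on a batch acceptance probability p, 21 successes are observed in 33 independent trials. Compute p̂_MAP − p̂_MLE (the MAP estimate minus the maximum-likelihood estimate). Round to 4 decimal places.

MAP − MLE = 0.0613

Posterior is Beta(31, 14); MAP = (31−1)/(45−2) = 30/43 ≈ 0.69767.
MLE ignores the prior: p̂_MLE = k/n = 21/33 ≈ 0.63636.
Difference = 30/43 − 21/33 = 29/473 ≈ 0.0613.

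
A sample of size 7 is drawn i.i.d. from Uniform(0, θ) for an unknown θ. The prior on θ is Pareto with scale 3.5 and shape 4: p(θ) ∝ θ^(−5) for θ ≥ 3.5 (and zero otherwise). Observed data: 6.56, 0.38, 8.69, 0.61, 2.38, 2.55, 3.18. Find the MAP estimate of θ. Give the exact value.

θ̂_MAP = 8.69

The Uniform(0, θ) likelihood is θ^(−n) for θ ≥ max(xᵢ), zero otherwise. Here max(xᵢ) = 8.69.
Posterior ∝ θ^(−5) · θ^(−7) = θ^(−12) on θ ≥ max(3.5, 8.69) = 8.69.
This density is strictly decreasing in θ, so the posterior mode lies at the lower boundary of the support.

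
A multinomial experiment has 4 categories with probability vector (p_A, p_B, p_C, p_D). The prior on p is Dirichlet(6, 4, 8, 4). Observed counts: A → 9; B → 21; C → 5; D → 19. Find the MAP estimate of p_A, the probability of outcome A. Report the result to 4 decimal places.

MAP estimate of p_A = 0.1944

The posterior is Dirichlet(αᵢ + nᵢ) = Dirichlet(15, 25, 13, 23).
For a Dirichlet(a₁,…,a_K) with all aᵢ > 1, the mode has j-th component (aⱼ − 1)/(Σaᵢ − K).
Here Σaᵢ = 76 and K = 4, so p_A = (15 − 1)/(76 − 4) = 14/72 ≈ 0.1944.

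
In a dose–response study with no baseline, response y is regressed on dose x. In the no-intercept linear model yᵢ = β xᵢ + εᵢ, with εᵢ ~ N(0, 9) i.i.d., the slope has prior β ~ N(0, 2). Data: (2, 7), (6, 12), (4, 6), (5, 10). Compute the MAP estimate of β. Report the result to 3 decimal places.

log p(β | y) = −Σ(yᵢ − βxᵢ)²/(2·9) − β²/(2·2) + const.
Setting the derivative to zero: Σxᵢ(yᵢ − βxᵢ)/9 − β/2 = 0, so β = Σxᵢyᵢ / (Σxᵢ² + σ²/τ²).
Σxᵢyᵢ = 2·7 + 6·12 + 4·6 + 5·10 = 160; Σxᵢ² = 81; σ²/τ² = 4.5.
β̂_MAP = 160 / (81 + 4.5) = 160/85.5 ≈ 1.871.

β̂_MAP = 1.871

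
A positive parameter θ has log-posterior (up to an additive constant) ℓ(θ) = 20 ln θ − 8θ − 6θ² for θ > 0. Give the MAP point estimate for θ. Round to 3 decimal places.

θ̂_MAP = 1.000

ℓ'(θ) = 20/θ − 8 − 12θ. Setting this to zero and multiplying by θ: 12θ² + 8θ − 20 = 0.
θ = (−8 + √(8² + 4·12·20)) / (2·12) = (−8 + √1024) / 24 = (−8 + 32)/24 = 1.
ℓ''(θ) = −20/θ² − 12 < 0, confirming a maximum.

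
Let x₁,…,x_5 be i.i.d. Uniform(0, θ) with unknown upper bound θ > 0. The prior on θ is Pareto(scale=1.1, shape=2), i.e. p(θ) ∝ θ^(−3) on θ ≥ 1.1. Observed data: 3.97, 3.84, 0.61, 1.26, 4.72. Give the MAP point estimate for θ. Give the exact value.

θ̂_MAP = 4.72

The Uniform(0, θ) likelihood is θ^(−n) for θ ≥ max(xᵢ), zero otherwise. Here max(xᵢ) = 4.72.
Posterior ∝ θ^(−3) · θ^(−5) = θ^(−8) on θ ≥ max(1.1, 4.72) = 4.72.
This density is strictly decreasing in θ, so the posterior mode lies at the lower boundary of the support.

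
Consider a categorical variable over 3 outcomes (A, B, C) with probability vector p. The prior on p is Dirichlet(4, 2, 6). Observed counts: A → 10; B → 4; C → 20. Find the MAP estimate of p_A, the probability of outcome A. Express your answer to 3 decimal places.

The posterior is Dirichlet(αᵢ + nᵢ) = Dirichlet(14, 6, 26).
For a Dirichlet(a₁,…,a_K) with all aᵢ > 1, the mode has j-th component (aⱼ − 1)/(Σaᵢ − K).
Here Σaᵢ = 46 and K = 3, so p_A = (14 − 1)/(46 − 3) = 13/43 ≈ 0.302.

MAP estimate of p_A = 0.302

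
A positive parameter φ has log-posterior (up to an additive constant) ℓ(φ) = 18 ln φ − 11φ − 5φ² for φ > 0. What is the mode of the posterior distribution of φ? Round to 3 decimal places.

φ̂_MAP = 0.900

ℓ'(φ) = 18/φ − 11 − 10φ. Setting this to zero and multiplying by φ: 10φ² + 11φ − 18 = 0.
φ = (−11 + √(11² + 4·10·18)) / (2·10) = (−11 + √841) / 20 = (−11 + 29)/20 = 9/10.
ℓ''(φ) = −18/φ² − 10 < 0, confirming a maximum.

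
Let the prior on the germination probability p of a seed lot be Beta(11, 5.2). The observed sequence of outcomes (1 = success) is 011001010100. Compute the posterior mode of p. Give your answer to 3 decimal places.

Prior: Beta(11, 5.2).
Data: 5 successes in 12 trials (from the sequence). The binomial likelihood contributes p^5(1−p)^7, so the posterior is Beta(11+5, 5.2+7) = Beta(16, 12.2).
For Beta(a, b) with a, b > 1 the mode is (a−1)/(a+b−2) = 15/26.2 ≈ 0.573.

p̂_MAP = 0.573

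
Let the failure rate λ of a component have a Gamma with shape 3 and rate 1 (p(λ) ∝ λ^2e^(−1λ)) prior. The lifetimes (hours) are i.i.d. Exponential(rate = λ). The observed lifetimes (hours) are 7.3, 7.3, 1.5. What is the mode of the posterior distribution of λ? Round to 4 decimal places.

The Exponential(rate=λ) likelihood is ∝ λ^n e^(−λΣtᵢ). Here n = 3 and Σtᵢ = 7.3 + 7.3 + 1.5 = 16.1.
Posterior ∝ λ^2e^(−1λ) · λ^3e^(−16.1λ) = λ^5e^(−17.1λ), i.e. Gamma(6, 17.1).
Mode = (a−1)/b = 5/17.1 ≈ 0.2924.

λ̂_MAP = 0.2924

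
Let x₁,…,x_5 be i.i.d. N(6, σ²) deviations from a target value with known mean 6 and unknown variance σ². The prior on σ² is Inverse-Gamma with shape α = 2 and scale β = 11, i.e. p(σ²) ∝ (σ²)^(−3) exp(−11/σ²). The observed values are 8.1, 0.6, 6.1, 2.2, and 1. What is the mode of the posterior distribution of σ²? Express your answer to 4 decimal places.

σ̂²_MAP = 8.6382

Sum of squared deviations about the known mean: SS = (8.1−6)² + (0.6−6)² + (6.1−6)² + (2.2−6)² + (1−6)² = 73.02.
The Normal likelihood contributes (σ²)^(−n/2) exp(−SS/(2σ²)), so the posterior is Inverse-Gamma(α + n/2, β + SS/2) = Inverse-Gamma(4.5, 47.51).
The mode of Inverse-Gamma(a, b) is b/(a+1) = 47.51/5.5 ≈ 8.6382.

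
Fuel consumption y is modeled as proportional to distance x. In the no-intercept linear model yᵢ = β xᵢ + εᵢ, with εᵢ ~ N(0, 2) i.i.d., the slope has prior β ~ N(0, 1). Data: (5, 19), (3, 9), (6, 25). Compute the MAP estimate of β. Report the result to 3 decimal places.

log p(β | y) = −Σ(yᵢ − βxᵢ)²/(2·2) − β²/(2·1) + const.
Setting the derivative to zero: Σxᵢ(yᵢ − βxᵢ)/2 − β/1 = 0, so β = Σxᵢyᵢ / (Σxᵢ² + σ²/τ²).
Σxᵢyᵢ = 5·19 + 3·9 + 6·25 = 272; Σxᵢ² = 70; σ²/τ² = 2.
β̂_MAP = 272 / (70 + 2) = 272/72 ≈ 3.778.

β̂_MAP = 3.778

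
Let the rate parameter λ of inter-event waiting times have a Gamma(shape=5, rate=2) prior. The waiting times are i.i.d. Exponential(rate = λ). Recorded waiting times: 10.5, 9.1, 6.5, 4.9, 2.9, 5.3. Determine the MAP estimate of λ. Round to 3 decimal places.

The Exponential(rate=λ) likelihood is ∝ λ^n e^(−λΣtᵢ). Here n = 6 and Σtᵢ = 10.5 + 9.1 + 6.5 + 4.9 + 2.9 + 5.3 = 39.2.
Posterior ∝ λ^4e^(−2λ) · λ^6e^(−39.2λ) = λ^10e^(−41.2λ), i.e. Gamma(11, 41.2).
Mode = (a−1)/b = 10/41.2 ≈ 0.243.

λ̂_MAP = 0.243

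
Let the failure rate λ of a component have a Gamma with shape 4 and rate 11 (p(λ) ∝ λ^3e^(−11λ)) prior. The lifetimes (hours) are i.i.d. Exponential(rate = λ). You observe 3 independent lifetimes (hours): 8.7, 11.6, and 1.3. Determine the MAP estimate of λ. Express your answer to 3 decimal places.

The Exponential(rate=λ) likelihood is ∝ λ^n e^(−λΣtᵢ). Here n = 3 and Σtᵢ = 8.7 + 11.6 + 1.3 = 21.6.
Posterior ∝ λ^3e^(−11λ) · λ^3e^(−21.6λ) = λ^6e^(−32.6λ), i.e. Gamma(7, 32.6).
Mode = (a−1)/b = 6/32.6 ≈ 0.184.

λ̂_MAP = 0.184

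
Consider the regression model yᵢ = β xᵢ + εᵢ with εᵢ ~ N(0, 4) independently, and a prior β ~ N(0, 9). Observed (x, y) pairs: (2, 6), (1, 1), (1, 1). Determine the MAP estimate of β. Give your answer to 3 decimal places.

log p(β | y) = −Σ(yᵢ − βxᵢ)²/(2·4) − β²/(2·9) + const.
Setting the derivative to zero: Σxᵢ(yᵢ − βxᵢ)/4 − β/9 = 0, so β = Σxᵢyᵢ / (Σxᵢ² + σ²/τ²).
Σxᵢyᵢ = 2·6 + 1·1 + 1·1 = 14; Σxᵢ² = 6; σ²/τ² = 4/9.
β̂_MAP = 14 / (6 + 4/9) = 14/(58/9) = 63/29 ≈ 2.172.

β̂_MAP = 2.172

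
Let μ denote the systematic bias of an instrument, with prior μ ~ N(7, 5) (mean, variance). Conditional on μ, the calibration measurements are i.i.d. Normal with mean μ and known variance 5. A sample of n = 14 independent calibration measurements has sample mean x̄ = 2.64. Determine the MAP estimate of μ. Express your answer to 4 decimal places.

n = 14, x̄ = 2.64.
For a Normal prior and Normal likelihood with known variance, the posterior is Normal; its mode equals its mean, the precision-weighted average.
Prior precision 1/σ₀² = 1/5 = 0.2; data precision n/σ² = 14/5 = 2.8.
μ̂ = (0.2·7 + 2.8·2.64) / (0.2 + 2.8) = 8.792/3 = 1099/375 ≈ 2.9307.

μ̂_MAP = 2.9307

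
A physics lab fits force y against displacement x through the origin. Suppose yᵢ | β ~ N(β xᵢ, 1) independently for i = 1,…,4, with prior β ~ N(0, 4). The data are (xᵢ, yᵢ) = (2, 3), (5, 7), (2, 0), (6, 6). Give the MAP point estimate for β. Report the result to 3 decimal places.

β̂_MAP = 1.112

log p(β | y) = −Σ(yᵢ − βxᵢ)²/(2·1) − β²/(2·4) + const.
Setting the derivative to zero: Σxᵢ(yᵢ − βxᵢ)/1 − β/4 = 0, so β = Σxᵢyᵢ / (Σxᵢ² + σ²/τ²).
Σxᵢyᵢ = 2·3 + 5·7 + 2·0 + 6·6 = 77; Σxᵢ² = 69; σ²/τ² = 0.25.
β̂_MAP = 77 / (69 + 0.25) = 77/69.25 ≈ 1.112.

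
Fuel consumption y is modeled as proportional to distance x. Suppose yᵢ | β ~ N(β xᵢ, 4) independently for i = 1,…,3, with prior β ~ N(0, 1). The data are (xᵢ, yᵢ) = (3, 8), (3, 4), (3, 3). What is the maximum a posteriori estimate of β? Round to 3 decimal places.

log p(β | y) = −Σ(yᵢ − βxᵢ)²/(2·4) − β²/(2·1) + const.
Setting the derivative to zero: Σxᵢ(yᵢ − βxᵢ)/4 − β/1 = 0, so β = Σxᵢyᵢ / (Σxᵢ² + σ²/τ²).
Σxᵢyᵢ = 3·8 + 3·4 + 3·3 = 45; Σxᵢ² = 27; σ²/τ² = 4.
β̂_MAP = 45 / (27 + 4) = 45/31 ≈ 1.452.

β̂_MAP = 1.452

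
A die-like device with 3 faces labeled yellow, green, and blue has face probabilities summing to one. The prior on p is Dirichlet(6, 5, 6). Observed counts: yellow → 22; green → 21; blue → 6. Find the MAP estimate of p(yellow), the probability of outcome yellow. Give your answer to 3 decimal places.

MAP estimate of p(yellow) = 0.429

The posterior is Dirichlet(αᵢ + nᵢ) = Dirichlet(28, 26, 12).
For a Dirichlet(a₁,…,a_K) with all aᵢ > 1, the mode has j-th component (aⱼ − 1)/(Σaᵢ − K).
Here Σaᵢ = 66 and K = 3, so p(yellow) = (28 − 1)/(66 − 3) = 27/63 ≈ 0.429.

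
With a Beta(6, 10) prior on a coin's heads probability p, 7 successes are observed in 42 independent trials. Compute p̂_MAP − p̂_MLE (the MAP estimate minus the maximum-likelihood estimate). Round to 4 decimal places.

MAP − MLE = 0.0476

Posterior is Beta(13, 45); MAP = (13−1)/(58−2) = 12/56 ≈ 0.21429.
MLE ignores the prior: p̂_MLE = k/n = 7/42 ≈ 0.16667.
Difference = 12/56 − 7/42 = 1/21 ≈ 0.0476.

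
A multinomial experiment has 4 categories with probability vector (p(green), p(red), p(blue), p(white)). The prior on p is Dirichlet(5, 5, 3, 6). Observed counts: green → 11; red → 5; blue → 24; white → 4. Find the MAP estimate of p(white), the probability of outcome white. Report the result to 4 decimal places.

MAP estimate of p(white) = 0.1525

The posterior is Dirichlet(αᵢ + nᵢ) = Dirichlet(16, 10, 27, 10).
For a Dirichlet(a₁,…,a_K) with all aᵢ > 1, the mode has j-th component (aⱼ − 1)/(Σaᵢ − K).
Here Σaᵢ = 63 and K = 4, so p(white) = (10 − 1)/(63 − 4) = 9/59 ≈ 0.1525.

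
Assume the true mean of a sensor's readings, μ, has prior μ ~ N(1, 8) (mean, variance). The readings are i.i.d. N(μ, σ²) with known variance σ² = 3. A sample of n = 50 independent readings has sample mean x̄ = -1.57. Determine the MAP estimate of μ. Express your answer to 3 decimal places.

n = 50, x̄ = -1.57.
For a Normal prior and Normal likelihood with known variance, the posterior is Normal; its mode equals its mean, the precision-weighted average.
Prior precision 1/σ₀² = 1/8 = 0.125; data precision n/σ² = 50/3.
μ̂ = (0.125·1 + (50/3)·(-1.57)) / (0.125 + 50/3) = (-625/24)/(403/24) = -625/403 ≈ -1.551.

μ̂_MAP = -1.551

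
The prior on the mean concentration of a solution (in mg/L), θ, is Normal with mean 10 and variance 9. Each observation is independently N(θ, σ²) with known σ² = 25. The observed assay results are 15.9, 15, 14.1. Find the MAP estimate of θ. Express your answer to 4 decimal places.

θ̂_MAP = 12.5962

n = 3; x̄ = (15.9 + 15 + 14.1)/3 = 45/3 = 15.
For a Normal prior and Normal likelihood with known variance, the posterior is Normal; its mode equals its mean, the precision-weighted average.
Prior precision 1/σ₀² = 1/9; data precision n/σ² = 3/25 = 0.12.
θ̂ = ((1/9)·10 + 0.12·15) / (1/9 + 0.12) = (131/45)/(52/225) = 655/52 ≈ 12.5962.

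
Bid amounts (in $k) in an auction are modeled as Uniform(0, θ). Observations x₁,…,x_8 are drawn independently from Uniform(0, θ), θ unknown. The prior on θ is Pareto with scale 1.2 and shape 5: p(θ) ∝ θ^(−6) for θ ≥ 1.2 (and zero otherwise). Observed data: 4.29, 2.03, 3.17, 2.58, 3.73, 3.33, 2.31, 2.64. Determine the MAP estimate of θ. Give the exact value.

θ̂_MAP = 4.29

The Uniform(0, θ) likelihood is θ^(−n) for θ ≥ max(xᵢ), zero otherwise. Here max(xᵢ) = 4.29.
Posterior ∝ θ^(−6) · θ^(−8) = θ^(−14) on θ ≥ max(1.2, 4.29) = 4.29.
This density is strictly decreasing in θ, so the posterior mode lies at the lower boundary of the support.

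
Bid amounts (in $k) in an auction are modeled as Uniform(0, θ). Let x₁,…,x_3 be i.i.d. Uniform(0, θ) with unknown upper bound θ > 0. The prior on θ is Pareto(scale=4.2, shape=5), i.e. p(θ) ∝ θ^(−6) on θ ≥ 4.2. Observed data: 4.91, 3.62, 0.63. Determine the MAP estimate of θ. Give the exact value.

θ̂_MAP = 4.91

The Uniform(0, θ) likelihood is θ^(−n) for θ ≥ max(xᵢ), zero otherwise. Here max(xᵢ) = 4.91.
Posterior ∝ θ^(−6) · θ^(−3) = θ^(−9) on θ ≥ max(4.2, 4.91) = 4.91.
This density is strictly decreasing in θ, so the posterior mode lies at the lower boundary of the support.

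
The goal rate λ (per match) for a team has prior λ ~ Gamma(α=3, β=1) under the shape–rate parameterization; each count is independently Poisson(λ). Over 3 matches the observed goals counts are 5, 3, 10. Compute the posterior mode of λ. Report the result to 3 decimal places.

λ̂_MAP = 5.000

Σxᵢ = 5+3+10 = 18, with n = 3.
Posterior ∝ λ^2e^(−1λ) · λ^18e^(−3λ) = λ^20e^(−4λ), i.e. Gamma(shape=21, rate=4).
The mode of a Gamma(a, b) with a ≥ 1 (shape–rate) is (a−1)/b = 20/4 ≈ 5.000.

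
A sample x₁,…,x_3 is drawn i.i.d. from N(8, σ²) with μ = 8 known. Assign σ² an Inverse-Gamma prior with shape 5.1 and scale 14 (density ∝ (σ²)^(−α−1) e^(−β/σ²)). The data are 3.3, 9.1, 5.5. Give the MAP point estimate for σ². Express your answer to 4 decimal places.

σ̂²_MAP = 3.7862

Sum of squared deviations about the known mean: SS = (3.3−8)² + (9.1−8)² + (5.5−8)² = 29.55.
The Normal likelihood contributes (σ²)^(−n/2) exp(−SS/(2σ²)), so the posterior is Inverse-Gamma(α + n/2, β + SS/2) = Inverse-Gamma(6.6, 28.775).
The mode of Inverse-Gamma(a, b) is b/(a+1) = 28.775/7.6 ≈ 3.7862.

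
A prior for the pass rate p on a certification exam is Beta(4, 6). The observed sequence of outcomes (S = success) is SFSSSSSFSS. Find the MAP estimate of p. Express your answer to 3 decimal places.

Prior: Beta(4, 6).
Data: 8 successes in 10 trials (from the sequence). The binomial likelihood contributes p^8(1−p)^2, so the posterior is Beta(4+8, 6+2) = Beta(12, 8).
For Beta(a, b) with a, b > 1 the mode is (a−1)/(a+b−2) = 11/18 ≈ 0.611.

p̂_MAP = 0.611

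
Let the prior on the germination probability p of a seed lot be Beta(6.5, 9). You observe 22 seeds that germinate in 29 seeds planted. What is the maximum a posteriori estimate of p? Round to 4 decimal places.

p̂_MAP = 0.6471

Prior: Beta(6.5, 9).
Data: 22 successes in 29 trials. The binomial likelihood contributes p^22(1−p)^7, so the posterior is Beta(6.5+22, 9+7) = Beta(28.5, 16).
For Beta(a, b) with a, b > 1 the mode is (a−1)/(a+b−2) = 27.5/42.5 ≈ 0.6471.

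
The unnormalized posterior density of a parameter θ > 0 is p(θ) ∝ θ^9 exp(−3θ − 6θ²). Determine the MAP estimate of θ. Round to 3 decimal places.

θ̂_MAP = 0.750

ℓ'(θ) = 9/θ − 3 − 12θ. Setting this to zero and multiplying by θ: 12θ² + 3θ − 9 = 0.
θ = (−3 + √(3² + 4·12·9)) / (2·12) = (−3 + √441) / 24 = (−3 + 21)/24 = 3/4.
ℓ''(θ) = −9/θ² − 12 < 0, confirming a maximum.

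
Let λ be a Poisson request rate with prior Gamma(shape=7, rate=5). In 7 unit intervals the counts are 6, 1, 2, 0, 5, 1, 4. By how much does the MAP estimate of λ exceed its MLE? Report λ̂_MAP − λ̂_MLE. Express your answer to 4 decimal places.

MAP − MLE = -0.6310

Σxᵢ = 19. Posterior is Gamma(26, 12); MAP = (26−1)/12 = 25/12 ≈ 2.08333.
MLE = x̄ = 19/7 ≈ 2.71429.
Difference = 25/12 − 19/7 = -53/84 ≈ -0.6310.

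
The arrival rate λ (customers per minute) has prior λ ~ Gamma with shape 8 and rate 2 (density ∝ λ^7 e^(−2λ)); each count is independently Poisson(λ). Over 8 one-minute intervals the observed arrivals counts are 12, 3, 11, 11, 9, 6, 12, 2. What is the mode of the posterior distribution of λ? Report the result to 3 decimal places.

Σxᵢ = 12+3+11+11+9+6+12+2 = 66, with n = 8.
Posterior ∝ λ^7e^(−2λ) · λ^66e^(−8λ) = λ^73e^(−10λ), i.e. Gamma(shape=74, rate=10).
The mode of a Gamma(a, b) with a ≥ 1 (shape–rate) is (a−1)/b = 73/10 ≈ 7.300.

λ̂_MAP = 7.300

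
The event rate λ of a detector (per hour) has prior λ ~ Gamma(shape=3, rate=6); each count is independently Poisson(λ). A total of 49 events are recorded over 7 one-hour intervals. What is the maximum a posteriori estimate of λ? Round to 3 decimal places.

Σxᵢ = 49, n = 7.
Posterior ∝ λ^2e^(−6λ) · λ^49e^(−7λ) = λ^51e^(−13λ), i.e. Gamma(shape=52, rate=13).
The mode of a Gamma(a, b) with a ≥ 1 (shape–rate) is (a−1)/b = 51/13 ≈ 3.923.

λ̂_MAP = 3.923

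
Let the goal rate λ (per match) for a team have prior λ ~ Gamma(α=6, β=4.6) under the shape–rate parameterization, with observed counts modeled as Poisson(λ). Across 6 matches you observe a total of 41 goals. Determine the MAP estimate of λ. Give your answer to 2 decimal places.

Σxᵢ = 41, n = 6.
Posterior ∝ λ^5e^(−4.6λ) · λ^41e^(−6λ) = λ^46e^(−10.6λ), i.e. Gamma(shape=47, rate=10.6).
The mode of a Gamma(a, b) with a ≥ 1 (shape–rate) is (a−1)/b = 46/10.6 ≈ 4.34.

λ̂_MAP = 4.34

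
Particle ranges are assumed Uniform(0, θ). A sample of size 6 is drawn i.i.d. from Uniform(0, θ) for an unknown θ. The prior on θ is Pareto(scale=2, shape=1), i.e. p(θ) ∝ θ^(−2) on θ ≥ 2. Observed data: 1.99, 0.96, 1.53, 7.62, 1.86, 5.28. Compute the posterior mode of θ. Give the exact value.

The Uniform(0, θ) likelihood is θ^(−n) for θ ≥ max(xᵢ), zero otherwise. Here max(xᵢ) = 7.62.
Posterior ∝ θ^(−2) · θ^(−6) = θ^(−8) on θ ≥ max(2, 7.62) = 7.62.
This density is strictly decreasing in θ, so the posterior mode lies at the lower boundary of the support.

θ̂_MAP = 7.62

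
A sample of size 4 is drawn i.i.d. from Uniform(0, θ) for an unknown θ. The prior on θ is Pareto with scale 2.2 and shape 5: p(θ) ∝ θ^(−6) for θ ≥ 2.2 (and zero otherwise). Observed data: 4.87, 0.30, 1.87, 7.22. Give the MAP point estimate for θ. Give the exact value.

The Uniform(0, θ) likelihood is θ^(−n) for θ ≥ max(xᵢ), zero otherwise. Here max(xᵢ) = 7.22.
Posterior ∝ θ^(−6) · θ^(−4) = θ^(−10) on θ ≥ max(2.2, 7.22) = 7.22.
This density is strictly decreasing in θ, so the posterior mode lies at the lower boundary of the support.

θ̂_MAP = 7.22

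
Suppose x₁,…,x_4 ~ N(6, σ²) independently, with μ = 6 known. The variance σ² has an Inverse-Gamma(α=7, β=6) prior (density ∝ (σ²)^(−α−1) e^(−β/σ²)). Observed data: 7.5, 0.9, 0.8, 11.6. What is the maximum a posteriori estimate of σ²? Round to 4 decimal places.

σ̂²_MAP = 4.9330

Sum of squared deviations about the known mean: SS = (7.5−6)² + (0.9−6)² + (0.8−6)² + (11.6−6)² = 86.66.
The Normal likelihood contributes (σ²)^(−n/2) exp(−SS/(2σ²)), so the posterior is Inverse-Gamma(α + n/2, β + SS/2) = Inverse-Gamma(9, 49.33).
The mode of Inverse-Gamma(a, b) is b/(a+1) = 49.33/10 ≈ 4.9330.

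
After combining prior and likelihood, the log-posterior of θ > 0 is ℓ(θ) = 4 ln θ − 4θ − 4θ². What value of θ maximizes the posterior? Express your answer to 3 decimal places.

θ̂_MAP = 0.500

ℓ'(θ) = 4/θ − 4 − 8θ. Setting this to zero and multiplying by θ: 8θ² + 4θ − 4 = 0.
θ = (−4 + √(4² + 4·8·4)) / (2·8) = (−4 + √144) / 16 = (−4 + 12)/16 = 1/2.
ℓ''(θ) = −4/θ² − 8 < 0, confirming a maximum.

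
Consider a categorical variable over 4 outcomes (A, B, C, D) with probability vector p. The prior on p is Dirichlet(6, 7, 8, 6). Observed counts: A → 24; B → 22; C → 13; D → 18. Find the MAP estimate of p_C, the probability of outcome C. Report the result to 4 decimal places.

MAP estimate of p_C = 0.2000

The posterior is Dirichlet(αᵢ + nᵢ) = Dirichlet(30, 29, 21, 24).
For a Dirichlet(a₁,…,a_K) with all aᵢ > 1, the mode has j-th component (aⱼ − 1)/(Σaᵢ − K).
Here Σaᵢ = 104 and K = 4, so p_C = (21 − 1)/(104 − 4) = 20/100 ≈ 0.2000.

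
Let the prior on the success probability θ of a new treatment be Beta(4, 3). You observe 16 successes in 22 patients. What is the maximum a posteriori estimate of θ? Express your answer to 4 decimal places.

θ̂_MAP = 0.7037

Prior: Beta(4, 3).
Data: 16 successes in 22 trials. The binomial likelihood contributes θ^16(1−θ)^6, so the posterior is Beta(4+16, 3+6) = Beta(20, 9).
For Beta(a, b) with a, b > 1 the mode is (a−1)/(a+b−2) = 19/27 ≈ 0.7037.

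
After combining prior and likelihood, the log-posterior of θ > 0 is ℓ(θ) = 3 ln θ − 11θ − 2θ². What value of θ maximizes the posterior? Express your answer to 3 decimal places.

θ̂_MAP = 0.250

ℓ'(θ) = 3/θ − 11 − 4θ. Setting this to zero and multiplying by θ: 4θ² + 11θ − 3 = 0.
θ = (−11 + √(11² + 4·4·3)) / (2·4) = (−11 + √169) / 8 = (−11 + 13)/8 = 1/4.
ℓ''(θ) = −3/θ² − 4 < 0, confirming a maximum.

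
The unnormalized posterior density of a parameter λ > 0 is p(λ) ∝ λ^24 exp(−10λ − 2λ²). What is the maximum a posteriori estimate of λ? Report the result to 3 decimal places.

λ̂_MAP = 1.500

ℓ'(λ) = 24/λ − 10 − 4λ. Setting this to zero and multiplying by λ: 4λ² + 10λ − 24 = 0.
λ = (−10 + √(10² + 4·4·24)) / (2·4) = (−10 + √484) / 8 = (−10 + 22)/8 = 3/2.
ℓ''(λ) = −24/λ² − 4 < 0, confirming a maximum.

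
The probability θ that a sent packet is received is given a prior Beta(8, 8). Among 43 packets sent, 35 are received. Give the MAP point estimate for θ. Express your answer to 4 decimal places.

θ̂_MAP = 0.7368

Prior: Beta(8, 8).
Data: 35 successes in 43 trials. The binomial likelihood contributes θ^35(1−θ)^8, so the posterior is Beta(8+35, 8+8) = Beta(43, 16).
For Beta(a, b) with a, b > 1 the mode is (a−1)/(a+b−2) = 42/57 ≈ 0.7368.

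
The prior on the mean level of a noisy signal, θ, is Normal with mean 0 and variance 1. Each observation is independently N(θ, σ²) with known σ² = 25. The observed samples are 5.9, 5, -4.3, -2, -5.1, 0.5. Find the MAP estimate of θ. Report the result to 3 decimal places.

n = 6; x̄ = (5.9 + 5 + (-4.3) + (-2) + (-5.1) + 0.5)/6 = 0/6 = 0.
For a Normal prior and Normal likelihood with known variance, the posterior is Normal; its mode equals its mean, the precision-weighted average.
Prior precision 1/σ₀² = 1/1 = 1; data precision n/σ² = 6/25 = 0.24.
θ̂ = (1·0 + 0.24·0) / (1 + 0.24) = 0/1.24 = 0.000.

θ̂_MAP = 0.000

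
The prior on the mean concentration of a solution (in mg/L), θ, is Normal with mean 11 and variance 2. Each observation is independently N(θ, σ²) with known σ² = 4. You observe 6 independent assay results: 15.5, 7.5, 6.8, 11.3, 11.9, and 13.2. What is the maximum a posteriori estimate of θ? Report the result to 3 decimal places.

θ̂_MAP = 11.025

n = 6; x̄ = (15.5 + 7.5 + 6.8 + 11.3 + 11.9 + 13.2)/6 = 66.2/6 = 331/30 ≈ 11.0333.
For a Normal prior and Normal likelihood with known variance, the posterior is Normal; its mode equals its mean, the precision-weighted average.
Prior precision 1/σ₀² = 1/2 = 0.5; data precision n/σ² = 6/4 = 1.5.
θ̂ = (0.5·11 + 1.5·(331/30)) / (0.5 + 1.5) = 22.05/2 = 11.025.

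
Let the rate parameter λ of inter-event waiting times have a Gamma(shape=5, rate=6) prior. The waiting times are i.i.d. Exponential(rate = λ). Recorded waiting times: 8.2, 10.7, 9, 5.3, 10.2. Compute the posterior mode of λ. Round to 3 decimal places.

The Exponential(rate=λ) likelihood is ∝ λ^n e^(−λΣtᵢ). Here n = 5 and Σtᵢ = 8.2 + 10.7 + 9 + 5.3 + 10.2 = 43.4.
Posterior ∝ λ^4e^(−6λ) · λ^5e^(−43.4λ) = λ^9e^(−49.4λ), i.e. Gamma(10, 49.4).
Mode = (a−1)/b = 9/49.4 ≈ 0.182.

λ̂_MAP = 0.182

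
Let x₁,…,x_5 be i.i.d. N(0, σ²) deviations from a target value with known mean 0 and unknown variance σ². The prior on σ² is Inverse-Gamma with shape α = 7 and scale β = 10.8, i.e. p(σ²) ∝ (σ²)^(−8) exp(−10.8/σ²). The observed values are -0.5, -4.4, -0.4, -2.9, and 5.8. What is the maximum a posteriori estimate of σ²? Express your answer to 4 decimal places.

σ̂²_MAP = 3.9724

Sum of squared deviations about the known mean: SS = (-0.5−0)² + (-4.4−0)² + (-0.4−0)² + (-2.9−0)² + (5.8−0)² = 61.82.
The Normal likelihood contributes (σ²)^(−n/2) exp(−SS/(2σ²)), so the posterior is Inverse-Gamma(α + n/2, β + SS/2) = Inverse-Gamma(9.5, 41.71).
The mode of Inverse-Gamma(a, b) is b/(a+1) = 41.71/10.5 ≈ 3.9724.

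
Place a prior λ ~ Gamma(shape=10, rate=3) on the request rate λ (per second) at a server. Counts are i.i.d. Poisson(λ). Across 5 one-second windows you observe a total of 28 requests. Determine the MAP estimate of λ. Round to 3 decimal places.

Σxᵢ = 28, n = 5.
Posterior ∝ λ^9e^(−3λ) · λ^28e^(−5λ) = λ^37e^(−8λ), i.e. Gamma(shape=38, rate=8).
The mode of a Gamma(a, b) with a ≥ 1 (shape–rate) is (a−1)/b = 37/8 ≈ 4.625.

λ̂_MAP = 4.625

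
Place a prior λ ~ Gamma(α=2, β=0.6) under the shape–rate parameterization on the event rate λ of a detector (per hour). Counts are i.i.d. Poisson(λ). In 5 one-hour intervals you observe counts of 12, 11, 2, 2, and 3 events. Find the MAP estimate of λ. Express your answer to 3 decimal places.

λ̂_MAP = 5.536

Σxᵢ = 12+11+2+2+3 = 30, with n = 5.
Posterior ∝ λe^(−0.6λ) · λ^30e^(−5λ) = λ^31e^(−5.6λ), i.e. Gamma(shape=32, rate=5.6).
The mode of a Gamma(a, b) with a ≥ 1 (shape–rate) is (a−1)/b = 31/5.6 ≈ 5.536.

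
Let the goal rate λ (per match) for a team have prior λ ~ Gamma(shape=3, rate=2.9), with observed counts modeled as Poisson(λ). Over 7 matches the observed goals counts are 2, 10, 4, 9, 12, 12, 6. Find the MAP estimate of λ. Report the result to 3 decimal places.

λ̂_MAP = 5.758

Σxᵢ = 2+10+4+9+12+12+6 = 55, with n = 7.
Posterior ∝ λ^2e^(−2.9λ) · λ^55e^(−7λ) = λ^57e^(−9.9λ), i.e. Gamma(shape=58, rate=9.9).
The mode of a Gamma(a, b) with a ≥ 1 (shape–rate) is (a−1)/b = 57/9.9 ≈ 5.758.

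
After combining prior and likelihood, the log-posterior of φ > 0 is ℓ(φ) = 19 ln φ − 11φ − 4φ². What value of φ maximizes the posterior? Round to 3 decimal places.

ℓ'(φ) = 19/φ − 11 − 8φ. Setting this to zero and multiplying by φ: 8φ² + 11φ − 19 = 0.
φ = (−11 + √(11² + 4·8·19)) / (2·8) = (−11 + √729) / 16 = (−11 + 27)/16 = 1.
ℓ''(φ) = −19/φ² − 8 < 0, confirming a maximum.

φ̂_MAP = 1.000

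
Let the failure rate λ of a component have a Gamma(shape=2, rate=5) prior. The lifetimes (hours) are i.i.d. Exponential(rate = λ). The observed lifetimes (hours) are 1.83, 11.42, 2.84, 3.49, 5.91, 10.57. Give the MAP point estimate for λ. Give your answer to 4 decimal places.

λ̂_MAP = 0.1705

The Exponential(rate=λ) likelihood is ∝ λ^n e^(−λΣtᵢ). Here n = 6 and Σtᵢ = 1.83 + 11.42 + 2.84 + 3.49 + 5.91 + 10.57 = 36.06.
Posterior ∝ λe^(−5λ) · λ^6e^(−36.06λ) = λ^7e^(−41.06λ), i.e. Gamma(8, 41.06).
Mode = (a−1)/b = 7/41.06 ≈ 0.1705.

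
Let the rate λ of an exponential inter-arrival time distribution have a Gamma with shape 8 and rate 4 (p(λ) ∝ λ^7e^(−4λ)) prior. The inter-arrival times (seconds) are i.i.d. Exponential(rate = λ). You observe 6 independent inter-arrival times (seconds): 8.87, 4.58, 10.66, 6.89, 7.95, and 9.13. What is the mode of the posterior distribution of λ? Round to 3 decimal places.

The Exponential(rate=λ) likelihood is ∝ λ^n e^(−λΣtᵢ). Here n = 6 and Σtᵢ = 8.87 + 4.58 + 10.66 + 6.89 + 7.95 + 9.13 = 48.08.
Posterior ∝ λ^7e^(−4λ) · λ^6e^(−48.08λ) = λ^13e^(−52.08λ), i.e. Gamma(14, 52.08).
Mode = (a−1)/b = 13/52.08 ≈ 0.250.

λ̂_MAP = 0.250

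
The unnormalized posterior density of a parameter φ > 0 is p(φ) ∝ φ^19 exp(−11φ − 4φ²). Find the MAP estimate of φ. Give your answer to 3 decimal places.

ℓ'(φ) = 19/φ − 11 − 8φ. Setting this to zero and multiplying by φ: 8φ² + 11φ − 19 = 0.
φ = (−11 + √(11² + 4·8·19)) / (2·8) = (−11 + √729) / 16 = (−11 + 27)/16 = 1.
ℓ''(φ) = −19/φ² − 8 < 0, confirming a maximum.

φ̂_MAP = 1.000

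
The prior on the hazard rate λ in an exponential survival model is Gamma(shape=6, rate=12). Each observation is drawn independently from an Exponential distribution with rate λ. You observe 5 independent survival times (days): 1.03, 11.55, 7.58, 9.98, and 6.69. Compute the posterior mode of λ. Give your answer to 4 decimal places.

The Exponential(rate=λ) likelihood is ∝ λ^n e^(−λΣtᵢ). Here n = 5 and Σtᵢ = 1.03 + 11.55 + 7.58 + 9.98 + 6.69 = 36.83.
Posterior ∝ λ^5e^(−12λ) · λ^5e^(−36.83λ) = λ^10e^(−48.83λ), i.e. Gamma(11, 48.83).
Mode = (a−1)/b = 10/48.83 ≈ 0.2048.

λ̂_MAP = 0.2048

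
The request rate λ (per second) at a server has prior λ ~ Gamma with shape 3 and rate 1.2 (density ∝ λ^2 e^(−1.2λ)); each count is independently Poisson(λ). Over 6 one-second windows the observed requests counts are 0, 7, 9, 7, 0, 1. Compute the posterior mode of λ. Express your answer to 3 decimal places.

Σxᵢ = 0+7+9+7+0+1 = 24, with n = 6.
Posterior ∝ λ^2e^(−1.2λ) · λ^24e^(−6λ) = λ^26e^(−7.2λ), i.e. Gamma(shape=27, rate=7.2).
The mode of a Gamma(a, b) with a ≥ 1 (shape–rate) is (a−1)/b = 26/7.2 ≈ 3.611.

λ̂_MAP = 3.611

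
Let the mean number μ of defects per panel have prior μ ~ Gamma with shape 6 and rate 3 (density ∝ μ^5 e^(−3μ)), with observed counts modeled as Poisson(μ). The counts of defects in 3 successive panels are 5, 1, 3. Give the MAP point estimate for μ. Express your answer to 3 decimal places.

μ̂_MAP = 2.333

Σxᵢ = 5+1+3 = 9, with n = 3.
Posterior ∝ μ^5e^(−3μ) · μ^9e^(−3μ) = μ^14e^(−6μ), i.e. Gamma(shape=15, rate=6).
The mode of a Gamma(a, b) with a ≥ 1 (shape–rate) is (a−1)/b = 14/6 ≈ 2.333.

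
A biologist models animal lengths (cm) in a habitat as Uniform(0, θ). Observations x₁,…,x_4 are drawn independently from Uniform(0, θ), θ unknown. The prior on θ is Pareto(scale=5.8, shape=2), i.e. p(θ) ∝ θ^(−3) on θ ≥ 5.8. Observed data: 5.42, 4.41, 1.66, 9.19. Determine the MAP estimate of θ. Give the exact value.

θ̂_MAP = 9.19

The Uniform(0, θ) likelihood is θ^(−n) for θ ≥ max(xᵢ), zero otherwise. Here max(xᵢ) = 9.19.
Posterior ∝ θ^(−3) · θ^(−4) = θ^(−7) on θ ≥ max(5.8, 9.19) = 9.19.
This density is strictly decreasing in θ, so the posterior mode lies at the lower boundary of the support.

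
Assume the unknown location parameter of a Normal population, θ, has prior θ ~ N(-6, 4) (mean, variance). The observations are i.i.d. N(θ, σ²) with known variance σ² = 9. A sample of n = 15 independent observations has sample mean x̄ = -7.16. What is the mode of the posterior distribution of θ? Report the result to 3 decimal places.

n = 15, x̄ = -7.16.
For a Normal prior and Normal likelihood with known variance, the posterior is Normal; its mode equals its mean, the precision-weighted average.
Prior precision 1/σ₀² = 1/4 = 0.25; data precision n/σ² = 15/9 = 5/3.
θ̂ = (0.25·(-6) + (5/3)·(-7.16)) / (0.25 + 5/3) = (-403/30)/(23/12) = -806/115 ≈ -7.009.

θ̂_MAP = -7.009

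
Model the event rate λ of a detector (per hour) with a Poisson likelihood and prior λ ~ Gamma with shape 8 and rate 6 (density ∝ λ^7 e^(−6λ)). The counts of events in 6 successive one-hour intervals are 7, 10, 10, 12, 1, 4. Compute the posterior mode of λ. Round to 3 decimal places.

λ̂_MAP = 4.250

Σxᵢ = 7+10+10+12+1+4 = 44, with n = 6.
Posterior ∝ λ^7e^(−6λ) · λ^44e^(−6λ) = λ^51e^(−12λ), i.e. Gamma(shape=52, rate=12).
The mode of a Gamma(a, b) with a ≥ 1 (shape–rate) is (a−1)/b = 51/12 ≈ 4.250.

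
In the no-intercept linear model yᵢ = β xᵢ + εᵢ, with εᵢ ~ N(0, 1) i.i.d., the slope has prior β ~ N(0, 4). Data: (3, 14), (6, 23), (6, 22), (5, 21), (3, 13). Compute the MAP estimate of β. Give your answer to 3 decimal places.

log p(β | y) = −Σ(yᵢ − βxᵢ)²/(2·1) − β²/(2·4) + const.
Setting the derivative to zero: Σxᵢ(yᵢ − βxᵢ)/1 − β/4 = 0, so β = Σxᵢyᵢ / (Σxᵢ² + σ²/τ²).
Σxᵢyᵢ = 3·14 + 6·23 + 6·22 + 5·21 + 3·13 = 456; Σxᵢ² = 115; σ²/τ² = 0.25.
β̂_MAP = 456 / (115 + 0.25) = 456/115.25 ≈ 3.957.

β̂_MAP = 3.957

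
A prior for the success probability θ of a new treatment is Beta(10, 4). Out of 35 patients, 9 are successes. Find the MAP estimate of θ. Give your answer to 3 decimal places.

θ̂_MAP = 0.383

Prior: Beta(10, 4).
Data: 9 successes in 35 trials. The binomial likelihood contributes θ^9(1−θ)^26, so the posterior is Beta(10+9, 4+26) = Beta(19, 30).
For Beta(a, b) with a, b > 1 the mode is (a−1)/(a+b−2) = 18/47 ≈ 0.383.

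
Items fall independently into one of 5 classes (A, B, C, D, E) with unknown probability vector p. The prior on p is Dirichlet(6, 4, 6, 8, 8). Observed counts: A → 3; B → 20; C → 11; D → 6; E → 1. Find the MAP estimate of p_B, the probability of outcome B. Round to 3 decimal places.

The posterior is Dirichlet(αᵢ + nᵢ) = Dirichlet(9, 24, 17, 14, 9).
For a Dirichlet(a₁,…,a_K) with all aᵢ > 1, the mode has j-th component (aⱼ − 1)/(Σaᵢ − K).
Here Σaᵢ = 73 and K = 5, so p_B = (24 − 1)/(73 − 5) = 23/68 ≈ 0.338.

MAP estimate of p_B = 0.338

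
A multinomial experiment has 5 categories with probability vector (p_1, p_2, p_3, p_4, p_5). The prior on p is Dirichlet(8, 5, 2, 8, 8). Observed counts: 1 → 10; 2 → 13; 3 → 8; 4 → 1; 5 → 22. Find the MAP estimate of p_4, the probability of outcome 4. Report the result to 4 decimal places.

MAP estimate: 0.1000

The posterior is Dirichlet(αᵢ + nᵢ) = Dirichlet(18, 18, 10, 9, 30).
For a Dirichlet(a₁,…,a_K) with all aᵢ > 1, the mode has j-th component (aⱼ − 1)/(Σaᵢ − K).
Here Σaᵢ = 85 and K = 5, so p_4 = (9 − 1)/(85 − 5) = 8/80 ≈ 0.1000.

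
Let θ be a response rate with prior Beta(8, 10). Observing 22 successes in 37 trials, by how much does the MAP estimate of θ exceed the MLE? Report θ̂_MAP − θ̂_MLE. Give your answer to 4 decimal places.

MAP − MLE = -0.0474

Posterior is Beta(30, 25); MAP = (30−1)/(55−2) = 29/53 ≈ 0.54717.
MLE ignores the prior: θ̂_MLE = k/n = 22/37 ≈ 0.59459.
Difference = 29/53 − 22/37 = -93/1961 ≈ -0.0474.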